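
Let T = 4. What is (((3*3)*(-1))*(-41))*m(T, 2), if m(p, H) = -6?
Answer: -2214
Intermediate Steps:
(((3*3)*(-1))*(-41))*m(T, 2) = (((3*3)*(-1))*(-41))*(-6) = ((9*(-1))*(-41))*(-6) = -9*(-41)*(-6) = 369*(-6) = -2214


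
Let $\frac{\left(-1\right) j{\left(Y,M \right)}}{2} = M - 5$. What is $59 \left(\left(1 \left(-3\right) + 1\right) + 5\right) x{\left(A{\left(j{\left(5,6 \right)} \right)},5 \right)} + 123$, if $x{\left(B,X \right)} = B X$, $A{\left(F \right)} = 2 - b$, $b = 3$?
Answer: $-762$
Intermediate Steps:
$j{\left(Y,M \right)} = 10 - 2 M$ ($j{\left(Y,M \right)} = - 2 \left(M - 5\right) = - 2 \left(-5 + M\right) = 10 - 2 M$)
$A{\left(F \right)} = -1$ ($A{\left(F \right)} = 2 - 3 = -1$)
$59 \left(\left(1 \left(-3\right) + 1\right) + 5\right) x{\left(A{\left(j{\left(5,6 \right)} \right)},5 \right)} + 123 = 59 \left(\left(1 \left(-3\right) + 1\right) + 5\right) \left(\left(-1\right) 5\right) + 123 = 59 \left(\left(-3 + 1\right) + 5\right) \left(-5\right) + 123 = 59 \left(-2 + 5\right) \left(-5\right) + 123 = 59 \cdot 3 \left(-5\right) + 123 = 59 \left(-15\right) + 123 = -885 + 123 = -762$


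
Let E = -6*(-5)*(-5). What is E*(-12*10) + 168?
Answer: 18168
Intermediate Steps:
E = -150 (E = 30*(-5) = -150)
E*(-12*10) + 168 = -(-1800)*10 + 168 = -150*(-120) + 168 = 18000 + 168 = 18168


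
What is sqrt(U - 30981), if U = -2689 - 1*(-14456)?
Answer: I*sqrt(19214) ≈ 138.61*I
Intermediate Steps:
U = 11767 (U = -2689 + 14456 = 11767)
sqrt(U - 30981) = sqrt(11767 - 30981) = sqrt(-19214) = I*sqrt(19214)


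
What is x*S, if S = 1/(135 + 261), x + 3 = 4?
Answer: 1/396 ≈ 0.0025253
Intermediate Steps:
x = 1 (x = -3 + 4 = 1)
S = 1/396 ≈ 0.0025253
x*S = 1*(1/396) = 1/396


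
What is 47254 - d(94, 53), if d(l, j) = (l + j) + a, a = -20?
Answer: 47127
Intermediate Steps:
d(l, j) = -20 + j + l (d(l, j) = (l + j) - 20 = (j + l) - 20 = -20 + j + l)
47254 - d(94, 53) = 47254 - (-20 + 53 + 94) = 47254 - 1*127 = 47254 - 127 = 47127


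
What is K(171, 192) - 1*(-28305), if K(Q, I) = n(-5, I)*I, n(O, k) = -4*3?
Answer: 26001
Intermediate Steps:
n(O, k) = -12
K(Q, I) = -12*I
K(171, 192) - 1*(-28305) = -12*192 - 1*(-28305) = -2304 + 28305 = 26001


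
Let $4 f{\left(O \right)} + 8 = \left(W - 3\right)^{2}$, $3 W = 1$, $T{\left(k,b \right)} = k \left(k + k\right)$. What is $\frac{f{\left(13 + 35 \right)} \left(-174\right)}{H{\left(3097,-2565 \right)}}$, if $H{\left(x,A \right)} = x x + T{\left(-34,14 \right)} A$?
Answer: $\frac{116}{10983387} \approx 1.0561 \cdot 10^{-5}$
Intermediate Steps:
$T{\left(k,b \right)} = 2 k^{2}$ ($T{\left(k,b \right)} = k 2 k = 2 k^{2}$)
$W = \frac{1}{3}$ ($W = \frac{1}{3} \cdot 1 = \frac{1}{3} \approx 0.33333$)
$H{\left(x,A \right)} = x^{2} + 2312 A$ ($H{\left(x,A \right)} = x x + 2 \left(-34\right)^{2} A = x^{2} + 2 \cdot 1156 A = x^{2} + 2312 A$)
$f{\left(O \right)} = - \frac{2}{9}$ ($f{\left(O \right)} = -2 + \frac{\left(\frac{1}{3} - 3\right)^{2}}{4} = -2 + \frac{\left(- \frac{8}{3}\right)^{2}}{4} = -2 + \frac{1}{4} \cdot \frac{64}{9} = -2 + \frac{16}{9} = - \frac{2}{9}$)
$\frac{f{\left(13 + 35 \right)} \left(-174\right)}{H{\left(3097,-2565 \right)}} = \frac{\left(- \frac{2}{9}\right) \left(-174\right)}{3097^{2} + 2312 \left(-2565\right)} = \frac{116}{3 \left(9591409 - 5930280\right)} = \frac{116}{3 \cdot 3661129} = \frac{116}{3} \cdot \frac{1}{3661129} = \frac{116}{10983387}$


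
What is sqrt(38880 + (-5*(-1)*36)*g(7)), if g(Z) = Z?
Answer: 6*sqrt(1115) ≈ 200.35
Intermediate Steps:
sqrt(38880 + (-5*(-1)*36)*g(7)) = sqrt(38880 + (-5*(-1)*36)*7) = sqrt(38880 + (5*36)*7) = sqrt(38880 + 180*7) = sqrt(38880 + 1260) = sqrt(40140) = 6*sqrt(1115)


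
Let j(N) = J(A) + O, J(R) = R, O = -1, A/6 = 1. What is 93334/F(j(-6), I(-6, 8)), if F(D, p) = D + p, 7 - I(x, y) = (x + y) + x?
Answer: 46667/8 ≈ 5833.4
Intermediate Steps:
A = 6 (A = 6*1 = 6)
I(x, y) = 7 - y - 2*x (I(x, y) = 7 - ((x + y) + x) = 7 - (y + 2*x) = 7 + (-y - 2*x) = 7 - y - 2*x)
j(N) = 5 (j(N) = 6 - 1 = 5)
93334/F(j(-6), I(-6, 8)) = 93334/(5 + (7 - 1*8 - 2*(-6))) = 93334/(5 + (7 - 8 + 12)) = 93334/(5 + 11) = 93334/16 = 93334*(1/16) = 46667/8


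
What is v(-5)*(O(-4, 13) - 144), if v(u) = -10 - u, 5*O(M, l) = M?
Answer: 724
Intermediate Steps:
O(M, l) = M/5
v(-5)*(O(-4, 13) - 144) = (-10 - 1*(-5))*((⅕)*(-4) - 144) = (-10 + 5)*(-⅘ - 144) = -5*(-724/5) = 724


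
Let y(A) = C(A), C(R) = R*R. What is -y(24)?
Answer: -576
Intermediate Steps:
C(R) = R**2
y(A) = A**2
-y(24) = -1*24**2 = -1*576 = -576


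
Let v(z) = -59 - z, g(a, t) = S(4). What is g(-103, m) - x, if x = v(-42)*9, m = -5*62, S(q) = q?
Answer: 157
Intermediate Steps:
m = -310
g(a, t) = 4
x = -153 (x = (-59 - 1*(-42))*9 = (-59 + 42)*9 = -17*9 = -153)
g(-103, m) - x = 4 - 1*(-153) = 4 + 153 = 157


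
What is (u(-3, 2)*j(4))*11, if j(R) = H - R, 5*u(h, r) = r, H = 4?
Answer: 0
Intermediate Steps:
u(h, r) = r/5
j(R) = 4 - R
(u(-3, 2)*j(4))*11 = (((1/5)*2)*(4 - 1*4))*11 = (2*(4 - 4)/5)*11 = ((2/5)*0)*11 = 0*11 = 0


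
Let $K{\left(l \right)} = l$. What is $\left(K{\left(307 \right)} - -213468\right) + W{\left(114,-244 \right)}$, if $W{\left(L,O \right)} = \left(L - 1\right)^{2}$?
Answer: $226544$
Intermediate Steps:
$W{\left(L,O \right)} = \left(-1 + L\right)^{2}$
$\left(K{\left(307 \right)} - -213468\right) + W{\left(114,-244 \right)} = \left(307 - -213468\right) + \left(-1 + 114\right)^{2} = \left(307 + 213468\right) + 113^{2} = 213775 + 12769 = 226544$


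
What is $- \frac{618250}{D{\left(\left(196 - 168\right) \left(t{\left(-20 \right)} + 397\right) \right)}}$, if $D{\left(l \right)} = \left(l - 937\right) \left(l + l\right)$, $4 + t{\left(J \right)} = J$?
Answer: $- \frac{309125}{99291108} \approx -0.0031133$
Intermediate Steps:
$t{\left(J \right)} = -4 + J$
$D{\left(l \right)} = 2 l \left(-937 + l\right)$ ($D{\left(l \right)} = \left(-937 + l\right) 2 l = 2 l \left(-937 + l\right)$)
$- \frac{618250}{D{\left(\left(196 - 168\right) \left(t{\left(-20 \right)} + 397\right) \right)}} = - \frac{618250}{2 \left(196 - 168\right) \left(\left(-4 - 20\right) + 397\right) \left(-937 + \left(196 - 168\right) \left(\left(-4 - 20\right) + 397\right)\right)} = - \frac{618250}{2 \cdot 28 \left(-24 + 397\right) \left(-937 + 28 \left(-24 + 397\right)\right)} = - \frac{618250}{2 \cdot 28 \cdot 373 \left(-937 + 28 \cdot 373\right)} = - \frac{618250}{2 \cdot 10444 \left(-937 + 10444\right)} = - \frac{618250}{2 \cdot 10444 \cdot 9507} = - \frac{618250}{198582216} = \left(-618250\right) \frac{1}{198582216} = - \frac{309125}{99291108}$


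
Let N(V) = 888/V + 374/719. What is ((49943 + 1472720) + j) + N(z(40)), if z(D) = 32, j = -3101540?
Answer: -4540768947/2876 ≈ -1.5788e+6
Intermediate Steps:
N(V) = 374/719 + 888/V (N(V) = 888/V + 374*(1/719) = 888/V + 374/719 = 374/719 + 888/V)
((49943 + 1472720) + j) + N(z(40)) = ((49943 + 1472720) - 3101540) + (374/719 + 888/32) = (1522663 - 3101540) + (374/719 + 888*(1/32)) = -1578877 + (374/719 + 111/4) = -1578877 + 81305/2876 = -4540768947/2876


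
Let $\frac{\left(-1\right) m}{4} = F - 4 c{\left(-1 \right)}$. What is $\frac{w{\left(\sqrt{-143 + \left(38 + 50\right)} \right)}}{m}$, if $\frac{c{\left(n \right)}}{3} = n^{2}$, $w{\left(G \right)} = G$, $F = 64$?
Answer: $- \frac{i \sqrt{55}}{208} \approx - 0.035655 i$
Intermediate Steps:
$c{\left(n \right)} = 3 n^{2}$
$m = -208$ ($m = - 4 \left(64 - 4 \cdot 3 \left(-1\right)^{2}\right) = - 4 \left(64 - 4 \cdot 3 \cdot 1\right) = - 4 \left(64 - 12\right) = \left(-4\right) 52 = -208$)
$\frac{w{\left(\sqrt{-143 + \left(38 + 50\right)} \right)}}{m} = \frac{\sqrt{-143 + \left(38 + 50\right)}}{-208} = \sqrt{-143 + 88} \left(- \frac{1}{208}\right) = \sqrt{-55} \left(- \frac{1}{208}\right) = i \sqrt{55} \left(- \frac{1}{208}\right) = - \frac{i \sqrt{55}}{208}$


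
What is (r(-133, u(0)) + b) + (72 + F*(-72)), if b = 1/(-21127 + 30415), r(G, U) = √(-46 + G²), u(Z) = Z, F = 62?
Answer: -40792895/9288 + √17643 ≈ -4259.2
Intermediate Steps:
b = 1/9288 ≈ 0.00010767
(r(-133, u(0)) + b) + (72 + F*(-72)) = (√(-46 + (-133)²) + 1/9288) + (72 + 62*(-72)) = (√(-46 + 17689) + 1/9288) + (72 - 4464) = (√17643 + 1/9288) - 4392 = (1/9288 + √17643) - 4392 = -40792895/9288 + √17643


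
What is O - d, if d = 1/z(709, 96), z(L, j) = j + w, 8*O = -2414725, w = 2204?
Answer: -1388466877/4600 ≈ -3.0184e+5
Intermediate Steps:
O = -2414725/8 (O = (⅛)*(-2414725) = -2414725/8 ≈ -3.0184e+5)
z(L, j) = 2204 + j (z(L, j) = j + 2204 = 2204 + j)
d = 1/2300 (d = 1/(2204 + 96) = 1/2300 ≈ 0.00043478)
O - d = -2414725/8 - 1*1/2300 = -2414725/8 - 1/2300 = -1388466877/4600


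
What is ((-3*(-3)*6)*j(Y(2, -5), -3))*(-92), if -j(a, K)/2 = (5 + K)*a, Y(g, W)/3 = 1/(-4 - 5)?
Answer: -6624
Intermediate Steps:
Y(g, W) = -1/3 (Y(g, W) = 3/(-4 - 5) = 3/(-9) = 3*(-1/9) = -1/3)
j(a, K) = -2*a*(5 + K) (j(a, K) = -2*(5 + K)*a = -2*a*(5 + K))
((-3*(-3)*6)*j(Y(2, -5), -3))*(-92) = ((-3*(-3)*6)*(-2*(-1/3)*(5 - 3)))*(-92) = ((9*6)*(-2*(-1/3)*2))*(-92) = (54*(4/3))*(-92) = 72*(-92) = -6624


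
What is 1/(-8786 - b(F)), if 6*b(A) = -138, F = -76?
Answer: -1/8763 ≈ -0.00011412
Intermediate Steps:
b(A) = -23 (b(A) = (⅙)*(-138) = -23)
1/(-8786 - b(F)) = 1/(-8786 - 1*(-23)) = 1/(-8786 + 23) = 1/(-8763) = -1/8763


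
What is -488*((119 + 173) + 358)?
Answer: -317200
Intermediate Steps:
-488*((119 + 173) + 358) = -488*(292 + 358) = -488*650 = -317200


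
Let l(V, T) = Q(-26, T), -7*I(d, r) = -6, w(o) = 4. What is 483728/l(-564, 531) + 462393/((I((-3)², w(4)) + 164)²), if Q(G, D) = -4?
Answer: -161024422055/1331716 ≈ -1.2092e+5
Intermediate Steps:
I(d, r) = 6/7 (I(d, r) = -⅐*(-6) = 6/7)
l(V, T) = -4
483728/l(-564, 531) + 462393/((I((-3)², w(4)) + 164)²) = 483728/(-4) + 462393/((6/7 + 164)²) = 483728*(-¼) + 462393/((1154/7)²) = -120932 + 462393/(1331716/49) = -120932 + 462393*(49/1331716) = -120932 + 22657257/1331716 = -161024422055/1331716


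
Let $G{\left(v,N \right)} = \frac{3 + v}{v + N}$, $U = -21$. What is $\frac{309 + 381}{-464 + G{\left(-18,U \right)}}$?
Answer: $- \frac{2990}{2009} \approx -1.4883$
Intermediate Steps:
$G{\left(v,N \right)} = \frac{3 + v}{N + v}$
$\frac{309 + 381}{-464 + G{\left(-18,U \right)}} = \frac{309 + 381}{-464 + \frac{3 - 18}{-21 - 18}} = \frac{690}{-464 + \frac{1}{-39} \left(-15\right)} = \frac{690}{-464 - - \frac{5}{13}} = \frac{690}{-464 + \frac{5}{13}} = \frac{690}{- \frac{6027}{13}} = 690 \left(- \frac{13}{6027}\right) = - \frac{2990}{2009}$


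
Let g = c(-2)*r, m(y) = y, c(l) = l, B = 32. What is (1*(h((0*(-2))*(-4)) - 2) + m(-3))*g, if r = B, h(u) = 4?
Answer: 64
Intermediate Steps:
r = 32
g = -64 (g = -2*32 = -64)
(1*(h((0*(-2))*(-4)) - 2) + m(-3))*g = (1*(4 - 2) - 3)*(-64) = (1*2 - 3)*(-64) = (2 - 3)*(-64) = -1*(-64) = 64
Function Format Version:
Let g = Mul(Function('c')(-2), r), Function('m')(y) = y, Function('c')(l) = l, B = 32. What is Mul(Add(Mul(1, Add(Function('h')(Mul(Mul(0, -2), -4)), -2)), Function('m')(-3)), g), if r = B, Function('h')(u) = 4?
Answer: 64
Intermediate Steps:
r = 32
g = -64 (g = Mul(-2, 32) = -64)
Mul(Add(Mul(1, Add(Function('h')(Mul(Mul(0, -2), -4)), -2)), Function('m')(-3)), g) = Mul(Add(Mul(1, Add(4, -2)), -3), -64) = Mul(Add(Mul(1, 2), -3), -64) = Mul(Add(2, -3), -64) = Mul(-1, -64) = 64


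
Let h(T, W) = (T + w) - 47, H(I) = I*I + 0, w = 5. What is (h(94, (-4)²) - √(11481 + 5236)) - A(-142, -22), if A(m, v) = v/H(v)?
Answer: 1145/22 - √16717 ≈ -77.249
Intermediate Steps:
H(I) = I² (H(I) = I² + 0 = I²)
A(m, v) = 1/v (A(m, v) = v/(v²) = v/v² = 1/v)
h(T, W) = -42 + T (h(T, W) = (T + 5) - 47 = (5 + T) - 47 = -42 + T)
(h(94, (-4)²) - √(11481 + 5236)) - A(-142, -22) = ((-42 + 94) - √(11481 + 5236)) - 1/(-22) = (52 - √16717) - 1*(-1/22) = (52 - √16717) + 1/22 = 1145/22 - √16717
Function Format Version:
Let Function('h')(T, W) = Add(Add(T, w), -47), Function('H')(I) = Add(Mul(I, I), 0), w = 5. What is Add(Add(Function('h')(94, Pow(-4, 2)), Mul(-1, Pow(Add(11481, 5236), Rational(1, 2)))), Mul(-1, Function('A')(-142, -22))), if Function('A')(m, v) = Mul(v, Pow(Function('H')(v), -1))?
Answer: Add(Rational(1145, 22), Mul(-1, Pow(16717, Rational(1, 2)))) ≈ -77.249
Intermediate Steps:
Function('H')(I) = Pow(I, 2) (Function('H')(I) = Add(Pow(I, 2), 0) = Pow(I, 2))
Function('A')(m, v) = Pow(v, -1) (Function('A')(m, v) = Mul(v, Pow(Pow(v, 2), -1)) = Mul(v, Pow(v, -2)) = Pow(v, -1))
Function('h')(T, W) = Add(-42, T) (Function('h')(T, W) = Add(Add(T, 5), -47) = Add(Add(5, T), -47) = Add(-42, T))
Add(Add(Function('h')(94, Pow(-4, 2)), Mul(-1, Pow(Add(11481, 5236), Rational(1, 2)))), Mul(-1, Function('A')(-142, -22))) = Add(Add(Add(-42, 94), Mul(-1, Pow(Add(11481, 5236), Rational(1, 2)))), Mul(-1, Pow(-22, -1))) = Add(Add(52, Mul(-1, Pow(16717, Rational(1, 2)))), Mul(-1, Rational(-1, 22))) = Add(Add(52, Mul(-1, Pow(16717, Rational(1, 2)))), Rational(1, 22)) = Add(Rational(1145, 22), Mul(-1, Pow(16717, Rational(1, 2))))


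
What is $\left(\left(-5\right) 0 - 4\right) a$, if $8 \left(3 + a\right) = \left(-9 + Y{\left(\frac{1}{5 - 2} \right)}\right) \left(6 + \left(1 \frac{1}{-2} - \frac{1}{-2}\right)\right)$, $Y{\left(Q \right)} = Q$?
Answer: $38$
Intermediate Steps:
$a = - \frac{19}{2}$ ($a = -3 + \frac{\left(-9 + \frac{1}{5 - 2}\right) \left(6 + \left(1 \frac{1}{-2} - \frac{1}{-2}\right)\right)}{8} = -3 + \frac{\left(-9 + \frac{1}{3}\right) \left(6 + \left(1 \left(- \frac{1}{2}\right) - - \frac{1}{2}\right)\right)}{8} = -3 + \frac{\left(-9 + \frac{1}{3}\right) \left(6 + \left(- \frac{1}{2} + \frac{1}{2}\right)\right)}{8} = -3 + \frac{\left(- \frac{26}{3}\right) \left(6 + 0\right)}{8} = -3 + \frac{\left(- \frac{26}{3}\right) 6}{8} = -3 + \frac{1}{8} \left(-52\right) = -3 - \frac{13}{2} = - \frac{19}{2} \approx -9.5$)
$\left(\left(-5\right) 0 - 4\right) a = \left(\left(-5\right) 0 - 4\right) \left(- \frac{19}{2}\right) = \left(0 - 4\right) \left(- \frac{19}{2}\right) = \left(-4\right) \left(- \frac{19}{2}\right) = 38$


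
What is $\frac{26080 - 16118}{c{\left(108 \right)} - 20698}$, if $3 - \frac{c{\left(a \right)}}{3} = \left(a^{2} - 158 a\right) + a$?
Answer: $- \frac{9962}{4813} \approx -2.0698$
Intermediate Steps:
$c{\left(a \right)} = 9 - 3 a^{2} + 471 a$ ($c{\left(a \right)} = 9 - 3 \left(\left(a^{2} - 158 a\right) + a\right) = 9 - 3 \left(a^{2} - 157 a\right) = 9 - \left(- 471 a + 3 a^{2}\right) = 9 - 3 a^{2} + 471 a$)
$\frac{26080 - 16118}{c{\left(108 \right)} - 20698} = \frac{26080 - 16118}{\left(9 - 3 \cdot 108^{2} + 471 \cdot 108\right) - 20698} = \frac{9962}{\left(9 - 34992 + 50868\right) - 20698} = \frac{9962}{15885 - 20698} = \frac{9962}{-4813} = 9962 \left(- \frac{1}{4813}\right) = - \frac{9962}{4813}$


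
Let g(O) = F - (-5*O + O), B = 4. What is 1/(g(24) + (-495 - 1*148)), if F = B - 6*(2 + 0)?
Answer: -1/555 ≈ -0.0018018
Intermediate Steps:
F = -8 (F = 4 - 6*(2 + 0) = 4 - 6*2 = 4 - 1*12 = 4 - 12 = -8)
g(O) = -8 + 4*O (g(O) = -8 - (-5*O + O) = -8 - (-4)*O = -8 + 4*O)
1/(g(24) + (-495 - 1*148)) = 1/((-8 + 4*24) + (-495 - 1*148)) = 1/((-8 + 96) + (-495 - 148)) = 1/(88 - 643) = 1/(-555) = -1/555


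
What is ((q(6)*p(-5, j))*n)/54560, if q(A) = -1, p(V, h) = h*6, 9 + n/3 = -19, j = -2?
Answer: -63/3410 ≈ -0.018475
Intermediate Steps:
n = -84 (n = -27 + 3*(-19) = -27 - 57 = -84)
p(V, h) = 6*h
((q(6)*p(-5, j))*n)/54560 = (-6*(-2)*(-84))/54560 = (-1*(-12)*(-84))*(1/54560) = (12*(-84))*(1/54560) = -1008*1/54560 = -63/3410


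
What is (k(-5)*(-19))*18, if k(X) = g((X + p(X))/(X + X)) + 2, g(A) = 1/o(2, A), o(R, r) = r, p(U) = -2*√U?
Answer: 1368*(-√5 + 5*I)/(-5*I + 2*√5) ≈ -1064.0 + 339.88*I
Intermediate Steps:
g(A) = 1/A
k(X) = 2 + 2*X/(X - 2*√X) (k(X) = 1/((X - 2*√X)/(X + X)) + 2 = 1/((X - 2*√X)/((2*X))) + 2 = 1/((X - 2*√X)*(1/(2*X))) + 2 = 1/((X - 2*√X)/(2*X)) + 2 = 2*X/(X - 2*√X) + 2 = 2 + 2*X/(X - 2*√X))
(k(-5)*(-19))*18 = ((4*(√(-5) - 1*(-5))/(-1*(-5) + 2*√(-5)))*(-19))*18 = ((4*(I*√5 + 5)/(5 + 2*(I*√5)))*(-19))*18 = ((4*(5 + I*√5)/(5 + 2*I*√5))*(-19))*18 = -76*(5 + I*√5)/(5 + 2*I*√5)*18 = -1368*(5 + I*√5)/(5 + 2*I*√5)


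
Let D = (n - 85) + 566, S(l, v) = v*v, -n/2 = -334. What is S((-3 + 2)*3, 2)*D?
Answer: 4596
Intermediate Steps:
n = 668 (n = -2*(-334) = 668)
S(l, v) = v²
D = 1149 (D = (668 - 85) + 566 = 583 + 566 = 1149)
S((-3 + 2)*3, 2)*D = 2²*1149 = 4*1149 = 4596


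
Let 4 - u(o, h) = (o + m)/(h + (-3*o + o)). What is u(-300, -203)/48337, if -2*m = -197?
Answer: 3579/38379578 ≈ 9.3253e-5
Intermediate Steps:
m = 197/2 (m = -1/2*(-197) = 197/2 ≈ 98.500)
u(o, h) = 4 - (197/2 + o)/(h - 2*o) (u(o, h) = 4 - (o + 197/2)/(h + (-3*o + o)) = 4 - (197/2 + o)/(h - 2*o))
u(-300, -203)/48337 = ((-197 - 18*(-300) + 8*(-203))/(2*(-203 - 2*(-300))))/48337 = ((-197 + 5400 - 1624)/(2*(-203 + 600)))*(1/48337) = ((1/2)*3579/397)*(1/48337) = ((1/2)*(1/397)*3579)*(1/48337) = (3579/794)*(1/48337) = 3579/38379578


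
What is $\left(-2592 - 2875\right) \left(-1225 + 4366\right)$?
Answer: $-17171847$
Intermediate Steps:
$\left(-2592 - 2875\right) \left(-1225 + 4366\right) = \left(-5467\right) 3141 = -17171847$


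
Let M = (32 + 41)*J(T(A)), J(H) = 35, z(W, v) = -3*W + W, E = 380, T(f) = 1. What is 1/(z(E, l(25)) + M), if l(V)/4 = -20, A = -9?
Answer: 1/1795 ≈ 0.00055710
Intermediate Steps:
l(V) = -80 (l(V) = 4*(-20) = -80)
z(W, v) = -2*W
M = 2555 (M = (32 + 41)*35 = 73*35 = 2555)
1/(z(E, l(25)) + M) = 1/(-2*380 + 2555) = 1/(-760 + 2555) = 1/1795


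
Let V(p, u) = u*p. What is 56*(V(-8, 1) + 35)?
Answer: 1512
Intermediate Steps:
V(p, u) = p*u
56*(V(-8, 1) + 35) = 56*(-8*1 + 35) = 56*(-8 + 35) = 56*27 = 1512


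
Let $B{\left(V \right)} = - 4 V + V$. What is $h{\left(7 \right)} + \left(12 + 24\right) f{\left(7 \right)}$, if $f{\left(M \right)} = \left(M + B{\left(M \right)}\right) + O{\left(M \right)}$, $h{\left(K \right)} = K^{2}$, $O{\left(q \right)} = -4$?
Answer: $-599$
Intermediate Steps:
$B{\left(V \right)} = - 3 V$
$f{\left(M \right)} = -4 - 2 M$ ($f{\left(M \right)} = \left(M - 3 M\right) - 4 = - 2 M - 4 = -4 - 2 M$)
$h{\left(7 \right)} + \left(12 + 24\right) f{\left(7 \right)} = 7^{2} + \left(12 + 24\right) \left(-4 - 14\right) = 49 + 36 \left(-4 - 14\right) = 49 + 36 \left(-18\right) = 49 - 648 = -599$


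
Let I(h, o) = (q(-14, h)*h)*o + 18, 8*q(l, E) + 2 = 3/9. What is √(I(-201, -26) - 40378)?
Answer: I*√165795/2 ≈ 203.59*I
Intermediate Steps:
q(l, E) = -5/24 (q(l, E) = -¼ + (3/9)/8 = -¼ + (3*(⅑))/8 = -¼ + (⅛)*(⅓) = -¼ + 1/24 = -5/24)
I(h, o) = 18 - 5*h*o/24 (I(h, o) = (-5*h/24)*o + 18 = -5*h*o/24 + 18 = 18 - 5*h*o/24)
√(I(-201, -26) - 40378) = √((18 - 5/24*(-201)*(-26)) - 40378) = √((18 - 4355/4) - 40378) = √(-4283/4 - 40378) = √(-165795/4) = I*√165795/2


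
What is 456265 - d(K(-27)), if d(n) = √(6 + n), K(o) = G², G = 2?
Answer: 456265 - √10 ≈ 4.5626e+5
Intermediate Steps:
K(o) = 4 (K(o) = 2² = 4)
456265 - d(K(-27)) = 456265 - √(6 + 4) = 456265 - √10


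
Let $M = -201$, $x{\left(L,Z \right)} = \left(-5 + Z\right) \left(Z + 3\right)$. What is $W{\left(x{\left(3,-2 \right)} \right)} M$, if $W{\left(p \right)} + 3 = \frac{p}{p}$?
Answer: $402$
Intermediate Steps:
$x{\left(L,Z \right)} = \left(-5 + Z\right) \left(3 + Z\right)$
$W{\left(p \right)} = -2$ ($W{\left(p \right)} = -3 + \frac{p}{p} = -3 + 1 = -2$)
$W{\left(x{\left(3,-2 \right)} \right)} M = \left(-2\right) \left(-201\right) = 402$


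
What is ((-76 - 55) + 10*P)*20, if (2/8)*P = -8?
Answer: -9020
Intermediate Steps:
P = -32 (P = 4*(-8) = -32)
((-76 - 55) + 10*P)*20 = ((-76 - 55) + 10*(-32))*20 = (-131 - 320)*20 = -451*20 = -9020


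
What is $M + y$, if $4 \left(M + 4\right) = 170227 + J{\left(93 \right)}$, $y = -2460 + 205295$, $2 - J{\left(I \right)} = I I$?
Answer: $243226$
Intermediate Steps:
$J{\left(I \right)} = 2 - I^{2}$ ($J{\left(I \right)} = 2 - I I = 2 - I^{2}$)
$y = 202835$
$M = 40391$ ($M = -4 + \frac{170227 + \left(2 - 93^{2}\right)}{4} = -4 + \frac{170227 + \left(2 - 8649\right)}{4} = -4 + \frac{170227 - 8647}{4} = -4 + \frac{1}{4} \cdot 161580 = -4 + 40395 = 40391$)
$M + y = 40391 + 202835 = 243226$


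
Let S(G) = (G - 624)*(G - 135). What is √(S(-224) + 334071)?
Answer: 23*√1207 ≈ 799.06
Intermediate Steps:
S(G) = (-624 + G)*(-135 + G)
√(S(-224) + 334071) = √((84240 + (-224)² - 759*(-224)) + 334071) = √((84240 + 50176 + 170016) + 334071) = √(304432 + 334071) = √638503 = 23*√1207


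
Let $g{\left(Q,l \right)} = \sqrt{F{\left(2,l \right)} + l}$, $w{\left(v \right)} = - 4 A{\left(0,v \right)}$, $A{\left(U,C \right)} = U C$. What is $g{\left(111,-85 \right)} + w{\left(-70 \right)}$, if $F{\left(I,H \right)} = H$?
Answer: $i \sqrt{170} \approx 13.038 i$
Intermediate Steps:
$A{\left(U,C \right)} = C U$
$w{\left(v \right)} = 0$ ($w{\left(v \right)} = - 4 v 0 = \left(-4\right) 0 = 0$)
$g{\left(Q,l \right)} = \sqrt{2} \sqrt{l}$ ($g{\left(Q,l \right)} = \sqrt{l + l} = \sqrt{2 l} = \sqrt{2} \sqrt{l}$)
$g{\left(111,-85 \right)} + w{\left(-70 \right)} = \sqrt{2} \sqrt{-85} + 0 = \sqrt{2} i \sqrt{85} + 0 = i \sqrt{170} + 0 = i \sqrt{170}$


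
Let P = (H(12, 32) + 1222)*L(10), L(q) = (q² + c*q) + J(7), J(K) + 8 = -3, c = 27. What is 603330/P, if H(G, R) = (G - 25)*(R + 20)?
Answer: 1105/359 ≈ 3.0780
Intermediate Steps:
J(K) = -11 (J(K) = -8 - 3 = -11)
H(G, R) = (-25 + G)*(20 + R)
L(q) = -11 + q² + 27*q (L(q) = (q² + 27*q) - 11 = -11 + q² + 27*q)
P = 196014 (P = ((-500 - 25*32 + 20*12 + 12*32) + 1222)*(-11 + 10² + 27*10) = ((-500 - 800 + 240 + 384) + 1222)*(-11 + 100 + 270) = (-676 + 1222)*359 = 546*359 = 196014)
603330/P = 603330/196014 = 603330*(1/196014) = 1105/359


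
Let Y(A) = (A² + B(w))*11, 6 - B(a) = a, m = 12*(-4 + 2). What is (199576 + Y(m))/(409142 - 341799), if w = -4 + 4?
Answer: 205978/67343 ≈ 3.0586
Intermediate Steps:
m = -24 (m = 12*(-2) = -24)
w = 0
B(a) = 6 - a
Y(A) = 66 + 11*A² (Y(A) = (A² + (6 - 1*0))*11 = (A² + (6 + 0))*11 = (A² + 6)*11 = (6 + A²)*11 = 66 + 11*A²)
(199576 + Y(m))/(409142 - 341799) = (199576 + (66 + 11*(-24)²))/(409142 - 341799) = (199576 + (66 + 11*576))/67343 = (199576 + (66 + 6336))*(1/67343) = (199576 + 6402)*(1/67343) = 205978*(1/67343) = 205978/67343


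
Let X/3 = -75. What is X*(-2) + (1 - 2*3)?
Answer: 445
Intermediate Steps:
X = -225 (X = 3*(-75) = -225)
X*(-2) + (1 - 2*3) = -225*(-2) + (1 - 2*3) = 450 + (1 - 6) = 450 - 5 = 445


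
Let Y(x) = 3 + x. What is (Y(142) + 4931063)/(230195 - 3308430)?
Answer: -4931208/3078235 ≈ -1.6020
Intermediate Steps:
(Y(142) + 4931063)/(230195 - 3308430) = ((3 + 142) + 4931063)/(230195 - 3308430) = (145 + 4931063)/(-3078235) = 4931208*(-1/3078235) = -4931208/3078235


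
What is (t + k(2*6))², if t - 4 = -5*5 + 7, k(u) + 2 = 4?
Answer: 144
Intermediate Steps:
k(u) = 2 (k(u) = -2 + 4 = 2)
t = -14 (t = 4 + (-5*5 + 7) = 4 + (-25 + 7) = 4 - 18 = -14)
(t + k(2*6))² = (-14 + 2)² = (-12)² = 144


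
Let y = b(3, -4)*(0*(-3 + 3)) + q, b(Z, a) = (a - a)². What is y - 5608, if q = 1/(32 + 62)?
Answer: -527151/94 ≈ -5608.0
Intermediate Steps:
b(Z, a) = 0 (b(Z, a) = 0² = 0)
q = 1/94 ≈ 0.010638
y = 1/94 (y = 0*(0*(-3 + 3)) + 1/94 = 0*(0*0) + 1/94 = 0*0 + 1/94 = 0 + 1/94 = 1/94 ≈ 0.010638)
y - 5608 = 1/94 - 5608 = -527151/94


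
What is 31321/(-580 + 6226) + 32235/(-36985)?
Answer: 195281675/41763462 ≈ 4.6759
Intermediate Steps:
31321/(-580 + 6226) + 32235/(-36985) = 31321/5646 + 32235*(-1/36985) = 31321*(1/5646) - 6447/7397 = 31321/5646 - 6447/7397 = 195281675/41763462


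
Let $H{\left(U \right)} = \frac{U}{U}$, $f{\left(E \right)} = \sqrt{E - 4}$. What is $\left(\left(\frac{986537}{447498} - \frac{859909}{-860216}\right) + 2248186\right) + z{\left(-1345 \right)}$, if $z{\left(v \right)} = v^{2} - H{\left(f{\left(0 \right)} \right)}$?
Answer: $\frac{780901845853577477}{192472469784} \approx 4.0572 \cdot 10^{6}$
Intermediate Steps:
$f{\left(E \right)} = \sqrt{-4 + E}$
$H{\left(U \right)} = 1$
$z{\left(v \right)} = -1 + v^{2}$ ($z{\left(v \right)} = v^{2} - 1 = -1 + v^{2}$)
$\left(\left(\frac{986537}{447498} - \frac{859909}{-860216}\right) + 2248186\right) + z{\left(-1345 \right)} = \left(\left(\frac{986537}{447498} - \frac{859909}{-860216}\right) + 2248186\right) - \left(1 - \left(-1345\right)^{2}\right) = \left(\left(986537 \cdot \frac{1}{447498} - - \frac{859909}{860216}\right) + 2248186\right) + \left(-1 + 1809025\right) = \left(\left(\frac{986537}{447498} + \frac{859909}{860216}\right) + 2248186\right) + 1809024 = \left(\frac{616721234837}{192472469784} + 2248186\right) + 1809024 = \frac{432714528675046661}{192472469784} + 1809024 = \frac{780901845853577477}{192472469784}$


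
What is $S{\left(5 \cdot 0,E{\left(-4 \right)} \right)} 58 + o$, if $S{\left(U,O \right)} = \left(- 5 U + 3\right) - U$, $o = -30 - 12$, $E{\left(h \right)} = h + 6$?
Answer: $132$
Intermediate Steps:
$E{\left(h \right)} = 6 + h$
$o = -42$
$S{\left(U,O \right)} = 3 - 6 U$ ($S{\left(U,O \right)} = \left(3 - 5 U\right) - U = 3 - 6 U$)
$S{\left(5 \cdot 0,E{\left(-4 \right)} \right)} 58 + o = \left(3 - 6 \cdot 5 \cdot 0\right) 58 - 42 = \left(3 - 0\right) 58 - 42 = \left(3 + 0\right) 58 - 42 = 3 \cdot 58 - 42 = 174 - 42 = 132$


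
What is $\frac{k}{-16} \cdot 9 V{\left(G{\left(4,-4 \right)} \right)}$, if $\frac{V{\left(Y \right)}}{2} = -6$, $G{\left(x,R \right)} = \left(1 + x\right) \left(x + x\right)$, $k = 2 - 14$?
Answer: $-81$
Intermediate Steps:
$k = -12$ ($k = 2 - 14 = -12$)
$G{\left(x,R \right)} = 2 x \left(1 + x\right)$ ($G{\left(x,R \right)} = \left(1 + x\right) 2 x = 2 x \left(1 + x\right)$)
$V{\left(Y \right)} = -12$ ($V{\left(Y \right)} = 2 \left(-6\right) = -12$)
$\frac{k}{-16} \cdot 9 V{\left(G{\left(4,-4 \right)} \right)} = - \frac{12}{-16} \cdot 9 \left(-12\right) = \left(-12\right) \left(- \frac{1}{16}\right) 9 \left(-12\right) = \frac{3}{4} \cdot 9 \left(-12\right) = \frac{27}{4} \left(-12\right) = -81$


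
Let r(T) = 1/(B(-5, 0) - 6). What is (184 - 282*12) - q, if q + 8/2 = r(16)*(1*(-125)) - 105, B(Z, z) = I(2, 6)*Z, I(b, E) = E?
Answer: -111401/36 ≈ -3094.5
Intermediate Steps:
B(Z, z) = 6*Z
r(T) = -1/36 (r(T) = 1/(6*(-5) - 6) = 1/(-30 - 6) = 1/(-36) = -1/36)
q = -3799/36 (q = -4 + (-(-125)/36 - 105) = -4 + (-1/36*(-125) - 105) = -4 + (125/36 - 105) = -4 - 3655/36 = -3799/36 ≈ -105.53)
(184 - 282*12) - q = (184 - 282*12) - 1*(-3799/36) = (184 - 3384) + 3799/36 = -3200 + 3799/36 = -111401/36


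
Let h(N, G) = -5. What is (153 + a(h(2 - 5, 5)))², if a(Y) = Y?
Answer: 21904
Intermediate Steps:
(153 + a(h(2 - 5, 5)))² = (153 - 5)² = 148² = 21904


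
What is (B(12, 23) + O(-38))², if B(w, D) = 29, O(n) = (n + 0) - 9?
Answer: 324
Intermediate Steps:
O(n) = -9 + n (O(n) = n - 9 = -9 + n)
(B(12, 23) + O(-38))² = (29 + (-9 - 38))² = (29 - 47)² = (-18)² = 324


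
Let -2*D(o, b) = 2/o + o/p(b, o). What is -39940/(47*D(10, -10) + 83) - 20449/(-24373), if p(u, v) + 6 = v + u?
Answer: -7282916581/21472613 ≈ -339.17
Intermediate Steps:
p(u, v) = -6 + u + v (p(u, v) = -6 + (v + u) = -6 + (u + v) = -6 + u + v)
D(o, b) = -1/o - o/(2*(-6 + b + o)) (D(o, b) = -(2/o + o/(-6 + b + o))/2 = -1/o - o/(2*(-6 + b + o)))
-39940/(47*D(10, -10) + 83) - 20449/(-24373) = -39940/(47*((6 - 1*(-10) - 1*10 - 1/2*10**2)/(10*(-6 - 10 + 10))) + 83) - 20449/(-24373) = -39940/(47*((1/10)*(6 + 10 - 10 - 1/2*100)/(-6)) + 83) - 20449*(-1/24373) = -39940/(47*((1/10)*(-1/6)*(6 + 10 - 10 - 50)) + 83) + 20449/24373 = -39940/(47*((1/10)*(-1/6)*(-44)) + 83) + 20449/24373 = -39940/(47*(11/15) + 83) + 20449/24373 = -39940/(517/15 + 83) + 20449/24373 = -39940/1762/15 + 20449/24373 = -39940*15/1762 + 20449/24373 = -299550/881 + 20449/24373 = -7282916581/21472613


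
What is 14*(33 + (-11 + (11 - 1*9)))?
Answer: 336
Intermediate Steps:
14*(33 + (-11 + (11 - 1*9))) = 14*(33 + (-11 + (11 - 9))) = 14*(33 + (-11 + 2)) = 14*(33 - 9) = 14*24 = 336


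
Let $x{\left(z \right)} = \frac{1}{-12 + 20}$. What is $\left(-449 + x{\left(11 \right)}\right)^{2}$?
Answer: $\frac{12895281}{64} \approx 2.0149 \cdot 10^{5}$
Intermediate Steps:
$x{\left(z \right)} = \frac{1}{8}$
$\left(-449 + x{\left(11 \right)}\right)^{2} = \left(-449 + \frac{1}{8}\right)^{2} = \left(- \frac{3591}{8}\right)^{2} = \frac{12895281}{64}$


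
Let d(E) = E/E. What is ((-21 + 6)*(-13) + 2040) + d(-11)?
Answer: 2236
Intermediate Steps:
d(E) = 1
((-21 + 6)*(-13) + 2040) + d(-11) = ((-21 + 6)*(-13) + 2040) + 1 = (-15*(-13) + 2040) + 1 = (195 + 2040) + 1 = 2235 + 1 = 2236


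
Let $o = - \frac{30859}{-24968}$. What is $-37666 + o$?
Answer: $- \frac{940413829}{24968} \approx -37665.0$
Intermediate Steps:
$o = \frac{30859}{24968}$ ($o = \left(-30859\right) \left(- \frac{1}{24968}\right) = \frac{30859}{24968} \approx 1.2359$)
$-37666 + o = -37666 + \frac{30859}{24968} = - \frac{940413829}{24968}$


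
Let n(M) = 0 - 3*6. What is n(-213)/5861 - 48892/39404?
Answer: -71816321/57736711 ≈ -1.2439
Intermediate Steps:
n(M) = -18 (n(M) = 0 - 18 = -18)
n(-213)/5861 - 48892/39404 = -18/5861 - 48892/39404 = -18*1/5861 - 48892*1/39404 = -18/5861 - 12223/9851 = -71816321/57736711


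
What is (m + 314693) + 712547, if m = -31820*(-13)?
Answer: 1440900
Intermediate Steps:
m = 413660
(m + 314693) + 712547 = (413660 + 314693) + 712547 = 728353 + 712547 = 1440900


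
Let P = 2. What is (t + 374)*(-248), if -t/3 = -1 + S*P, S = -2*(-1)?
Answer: -90520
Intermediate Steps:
S = 2
t = -9 (t = -3*(-1 + 2*2) = -3*(-1 + 4) = -3*3 = -9)
(t + 374)*(-248) = (-9 + 374)*(-248) = 365*(-248) = -90520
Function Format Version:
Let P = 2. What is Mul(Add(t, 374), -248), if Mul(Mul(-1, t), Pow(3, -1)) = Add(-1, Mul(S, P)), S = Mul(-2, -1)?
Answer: -90520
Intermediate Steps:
S = 2
t = -9 (t = Mul(-3, Add(-1, Mul(2, 2))) = Mul(-3, Add(-1, 4)) = Mul(-3, 3) = -9)
Mul(Add(t, 374), -248) = Mul(Add(-9, 374), -248) = Mul(365, -248) = -90520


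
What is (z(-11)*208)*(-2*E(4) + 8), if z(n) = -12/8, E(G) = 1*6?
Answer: 1248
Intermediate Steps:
E(G) = 6
z(n) = -3/2 (z(n) = -12*⅛ = -3/2)
(z(-11)*208)*(-2*E(4) + 8) = (-3/2*208)*(-2*6 + 8) = -312*(-12 + 8) = -312*(-4) = 1248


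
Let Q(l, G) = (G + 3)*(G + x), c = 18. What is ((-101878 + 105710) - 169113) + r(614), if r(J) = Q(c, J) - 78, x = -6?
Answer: 209777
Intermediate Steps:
Q(l, G) = (-6 + G)*(3 + G) (Q(l, G) = (G + 3)*(G - 6) = (3 + G)*(-6 + G) = (-6 + G)*(3 + G))
r(J) = -96 + J**2 - 3*J (r(J) = (-18 + J**2 - 3*J) - 78 = -96 + J**2 - 3*J)
((-101878 + 105710) - 169113) + r(614) = ((-101878 + 105710) - 169113) + (-96 + 614**2 - 3*614) = (3832 - 169113) + (-96 + 376996 - 1842) = -165281 + 375058 = 209777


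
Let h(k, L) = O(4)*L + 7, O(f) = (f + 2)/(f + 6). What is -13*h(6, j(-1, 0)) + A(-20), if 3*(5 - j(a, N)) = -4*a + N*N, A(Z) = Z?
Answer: -698/5 ≈ -139.60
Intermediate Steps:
O(f) = (2 + f)/(6 + f)
j(a, N) = 5 - N²/3 + 4*a/3 (j(a, N) = 5 - (-4*a + N*N)/3 = 5 - (-4*a + N²)/3 = 5 - (N² - 4*a)/3 = 5 + (-N²/3 + 4*a/3) = 5 - N²/3 + 4*a/3)
h(k, L) = 7 + 3*L/5 (h(k, L) = ((2 + 4)/(6 + 4))*L + 7 = (6/10)*L + 7 = ((⅒)*6)*L + 7 = 3*L/5 + 7 = 7 + 3*L/5)
-13*h(6, j(-1, 0)) + A(-20) = -13*(7 + 3*(5 - ⅓*0² + (4/3)*(-1))/5) - 20 = -13*(7 + 3*(5 - ⅓*0 - 4/3)/5) - 20 = -13*(7 + 3*(5 + 0 - 4/3)/5) - 20 = -13*(7 + (⅗)*(11/3)) - 20 = -13*(7 + 11/5) - 20 = -13*46/5 - 20 = -598/5 - 20 = -698/5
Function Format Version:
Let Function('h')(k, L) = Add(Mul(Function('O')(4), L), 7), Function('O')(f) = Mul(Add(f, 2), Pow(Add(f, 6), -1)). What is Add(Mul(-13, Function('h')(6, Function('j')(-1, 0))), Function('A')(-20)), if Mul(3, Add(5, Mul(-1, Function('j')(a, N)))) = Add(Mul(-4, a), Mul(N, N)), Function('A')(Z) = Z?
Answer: Rational(-698, 5) ≈ -139.60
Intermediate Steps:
Function('O')(f) = Mul(Pow(Add(6, f), -1), Add(2, f)) (Function('O')(f) = Mul(Add(2, f), Pow(Add(6, f), -1)) = Mul(Pow(Add(6, f), -1), Add(2, f)))
Function('j')(a, N) = Add(5, Mul(Rational(-1, 3), Pow(N, 2)), Mul(Rational(4, 3), a)) (Function('j')(a, N) = Add(5, Mul(Rational(-1, 3), Add(Mul(-4, a), Mul(N, N)))) = Add(5, Mul(Rational(-1, 3), Add(Mul(-4, a), Pow(N, 2)))) = Add(5, Mul(Rational(-1, 3), Add(Pow(N, 2), Mul(-4, a)))) = Add(5, Add(Mul(Rational(-1, 3), Pow(N, 2)), Mul(Rational(4, 3), a))) = Add(5, Mul(Rational(-1, 3), Pow(N, 2)), Mul(Rational(4, 3), a)))
Function('h')(k, L) = Add(7, Mul(Rational(3, 5), L)) (Function('h')(k, L) = Add(Mul(Mul(Pow(Add(6, 4), -1), Add(2, 4)), L), 7) = Add(Mul(Mul(Pow(10, -1), 6), L), 7) = Add(Mul(Mul(Rational(1, 10), 6), L), 7) = Add(Mul(Rational(3, 5), L), 7) = Add(7, Mul(Rational(3, 5), L)))
Add(Mul(-13, Function('h')(6, Function('j')(-1, 0))), Function('A')(-20)) = Add(Mul(-13, Add(7, Mul(Rational(3, 5), Add(5, Mul(Rational(-1, 3), Pow(0, 2)), Mul(Rational(4, 3), -1))))), -20) = Add(Mul(-13, Add(7, Mul(Rational(3, 5), Add(5, Mul(Rational(-1, 3), 0), Rational(-4, 3))))), -20) = Add(Mul(-13, Add(7, Mul(Rational(3, 5), Add(5, 0, Rational(-4, 3))))), -20) = Add(Mul(-13, Add(7, Mul(Rational(3, 5), Rational(11, 3)))), -20) = Add(Mul(-13, Add(7, Rational(11, 5))), -20) = Add(Mul(-13, Rational(46, 5)), -20) = Add(Rational(-598, 5), -20) = Rational(-698, 5)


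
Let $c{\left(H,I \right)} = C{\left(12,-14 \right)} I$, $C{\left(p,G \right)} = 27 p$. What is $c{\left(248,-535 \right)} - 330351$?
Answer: $-503691$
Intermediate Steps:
$c{\left(H,I \right)} = 324 I$ ($c{\left(H,I \right)} = 27 \cdot 12 I = 324 I$)
$c{\left(248,-535 \right)} - 330351 = 324 \left(-535\right) - 330351 = -173340 - 330351 = -503691$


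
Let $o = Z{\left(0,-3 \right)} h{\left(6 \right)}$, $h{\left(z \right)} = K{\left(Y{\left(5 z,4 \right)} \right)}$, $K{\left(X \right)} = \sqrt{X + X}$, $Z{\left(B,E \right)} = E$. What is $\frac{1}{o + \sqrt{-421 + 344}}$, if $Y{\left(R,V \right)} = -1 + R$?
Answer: $- \frac{1}{3 \sqrt{58} - i \sqrt{77}} \approx -0.038142 - 0.014649 i$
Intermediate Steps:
$K{\left(X \right)} = \sqrt{2} \sqrt{X}$ ($K{\left(X \right)} = \sqrt{2 X} = \sqrt{2} \sqrt{X}$)
$h{\left(z \right)} = \sqrt{2} \sqrt{-1 + 5 z}$
$o = - 3 \sqrt{58}$ ($o = - 3 \sqrt{-2 + 10 \cdot 6} = - 3 \sqrt{-2 + 60} = - 3 \sqrt{58} \approx -22.847$)
$\frac{1}{o + \sqrt{-421 + 344}} = \frac{1}{- 3 \sqrt{58} + \sqrt{-421 + 344}} = \frac{1}{- 3 \sqrt{58} + \sqrt{-77}} = \frac{1}{- 3 \sqrt{58} + i \sqrt{77}}$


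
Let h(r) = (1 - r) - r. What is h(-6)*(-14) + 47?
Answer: -135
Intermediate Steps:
h(r) = 1 - 2*r
h(-6)*(-14) + 47 = (1 - 2*(-6))*(-14) + 47 = (1 + 12)*(-14) + 47 = 13*(-14) + 47 = -182 + 47 = -135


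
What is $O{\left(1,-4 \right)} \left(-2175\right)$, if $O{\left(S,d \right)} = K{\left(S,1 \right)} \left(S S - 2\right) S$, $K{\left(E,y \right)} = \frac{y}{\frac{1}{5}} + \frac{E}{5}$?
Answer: $11310$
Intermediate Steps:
$K{\left(E,y \right)} = 5 y + \frac{E}{5}$ ($K{\left(E,y \right)} = y \frac{1}{\frac{1}{5}} + E \frac{1}{5} = y 5 + \frac{E}{5} = 5 y + \frac{E}{5}$)
$O{\left(S,d \right)} = S \left(-2 + S^{2}\right) \left(5 + \frac{S}{5}\right)$ ($O{\left(S,d \right)} = \left(5 \cdot 1 + \frac{S}{5}\right) \left(S S - 2\right) S = \left(5 + \frac{S}{5}\right) \left(S^{2} - 2\right) S = \left(5 + \frac{S}{5}\right) \left(-2 + S^{2}\right) S = \left(-2 + S^{2}\right) \left(5 + \frac{S}{5}\right) S = S \left(-2 + S^{2}\right) \left(5 + \frac{S}{5}\right)$)
$O{\left(1,-4 \right)} \left(-2175\right) = \frac{1}{5} \cdot 1 \left(-2 + 1^{2}\right) \left(25 + 1\right) \left(-2175\right) = \frac{1}{5} \cdot 1 \left(-2 + 1\right) 26 \left(-2175\right) = \frac{1}{5} \cdot 1 \left(-1\right) 26 \left(-2175\right) = \left(- \frac{26}{5}\right) \left(-2175\right) = 11310$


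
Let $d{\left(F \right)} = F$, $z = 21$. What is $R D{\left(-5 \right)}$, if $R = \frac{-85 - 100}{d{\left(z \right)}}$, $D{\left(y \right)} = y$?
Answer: $\frac{925}{21} \approx 44.048$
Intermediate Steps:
$R = - \frac{185}{21}$ ($R = \frac{-85 - 100}{21} = \left(-85 - 100\right) \frac{1}{21} = \left(-185\right) \frac{1}{21} = - \frac{185}{21} \approx -8.8095$)
$R D{\left(-5 \right)} = \left(- \frac{185}{21}\right) \left(-5\right) = \frac{925}{21}$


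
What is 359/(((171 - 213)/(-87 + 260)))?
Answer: -62107/42 ≈ -1478.7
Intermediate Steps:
359/(((171 - 213)/(-87 + 260))) = 359/((-42/173)) = 359/((-42*1/173)) = 359/(-42/173) = 359*(-173/42) = -62107/42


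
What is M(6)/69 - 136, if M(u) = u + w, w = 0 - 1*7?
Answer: -9385/69 ≈ -136.01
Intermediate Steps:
w = -7 (w = 0 - 7 = -7)
M(u) = -7 + u (M(u) = u - 7 = -7 + u)
M(6)/69 - 136 = (-7 + 6)/69 - 136 = (1/69)*(-1) - 136 = -1/69 - 136 = -9385/69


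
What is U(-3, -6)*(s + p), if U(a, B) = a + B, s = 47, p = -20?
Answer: -243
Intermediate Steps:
U(a, B) = B + a
U(-3, -6)*(s + p) = (-6 - 3)*(47 - 20) = -9*27 = -243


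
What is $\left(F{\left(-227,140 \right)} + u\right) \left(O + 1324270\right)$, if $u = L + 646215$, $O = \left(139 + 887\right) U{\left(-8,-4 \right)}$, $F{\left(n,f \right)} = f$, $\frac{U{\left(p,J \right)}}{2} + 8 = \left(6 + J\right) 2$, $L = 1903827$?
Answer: $3356197623284$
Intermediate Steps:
$U{\left(p,J \right)} = 8 + 4 J$ ($U{\left(p,J \right)} = -16 + 2 \left(6 + J\right) 2 = -16 + 2 \left(12 + 2 J\right) = -16 + \left(24 + 4 J\right) = 8 + 4 J$)
$O = -8208$ ($O = \left(139 + 887\right) \left(8 + 4 \left(-4\right)\right) = 1026 \left(8 - 16\right) = 1026 \left(-8\right) = -8208$)
$u = 2550042$ ($u = 1903827 + 646215 = 2550042$)
$\left(F{\left(-227,140 \right)} + u\right) \left(O + 1324270\right) = \left(140 + 2550042\right) \left(-8208 + 1324270\right) = 2550182 \cdot 1316062 = 3356197623284$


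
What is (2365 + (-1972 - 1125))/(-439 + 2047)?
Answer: -61/134 ≈ -0.45522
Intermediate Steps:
(2365 + (-1972 - 1125))/(-439 + 2047) = (2365 - 3097)/1608 = -732*1/1608 = -61/134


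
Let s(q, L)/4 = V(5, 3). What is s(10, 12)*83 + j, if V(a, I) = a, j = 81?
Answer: 1741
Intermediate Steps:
s(q, L) = 20 (s(q, L) = 4*5 = 20)
s(10, 12)*83 + j = 20*83 + 81 = 1660 + 81 = 1741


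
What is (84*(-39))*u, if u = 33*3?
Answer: -324324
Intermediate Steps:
u = 99
(84*(-39))*u = (84*(-39))*99 = -3276*99 = -324324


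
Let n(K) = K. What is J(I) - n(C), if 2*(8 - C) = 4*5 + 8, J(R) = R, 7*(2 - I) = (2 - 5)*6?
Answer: 74/7 ≈ 10.571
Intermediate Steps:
I = 32/7 (I = 2 - (2 - 5)*6/7 = 2 - (-3)*6/7 = 2 - ⅐*(-18) = 2 + 18/7 = 32/7 ≈ 4.5714)
C = -6 (C = 8 - (4*5 + 8)/2 = 8 - (20 + 8)/2 = 8 - ½*28 = 8 - 14 = -6)
J(I) - n(C) = 32/7 - 1*(-6) = 32/7 + 6 = 74/7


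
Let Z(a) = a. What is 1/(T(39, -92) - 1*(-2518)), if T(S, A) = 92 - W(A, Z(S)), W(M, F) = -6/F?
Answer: 13/33932 ≈ 0.00038312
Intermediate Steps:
T(S, A) = 92 + 6/S (T(S, A) = 92 - (-6)/S = 92 + 6/S)
1/(T(39, -92) - 1*(-2518)) = 1/((92 + 6/39) - 1*(-2518)) = 1/((92 + 6*(1/39)) + 2518) = 1/((92 + 2/13) + 2518) = 1/(1198/13 + 2518) = 1/(33932/13) = 13/33932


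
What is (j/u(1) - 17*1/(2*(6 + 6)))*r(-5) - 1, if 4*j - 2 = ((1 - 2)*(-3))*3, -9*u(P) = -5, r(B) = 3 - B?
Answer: 494/15 ≈ 32.933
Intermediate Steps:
u(P) = 5/9 (u(P) = -⅑*(-5) = 5/9)
j = 11/4 (j = ½ + (((1 - 2)*(-3))*3)/4 = ½ + (-1*(-3)*3)/4 = ½ + (3*3)/4 = ½ + (¼)*9 = ½ + 9/4 = 11/4 ≈ 2.7500)
(j/u(1) - 17*1/(2*(6 + 6)))*r(-5) - 1 = (11/(4*(5/9)) - 17*1/(2*(6 + 6)))*(3 - 1*(-5)) - 1 = ((11/4)*(9/5) - 17/(12*2))*(3 + 5) - 1 = (99/20 - 17/24)*8 - 1 = (509/120)*8 - 1 = 509/15 - 1 = 494/15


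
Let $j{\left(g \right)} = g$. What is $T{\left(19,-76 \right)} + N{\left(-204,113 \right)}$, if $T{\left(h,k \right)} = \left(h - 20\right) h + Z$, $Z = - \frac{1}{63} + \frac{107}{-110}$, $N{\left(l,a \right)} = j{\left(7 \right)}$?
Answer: $- \frac{90011}{6930} \approx -12.989$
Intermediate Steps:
$N{\left(l,a \right)} = 7$
$Z = - \frac{6851}{6930}$ ($Z = \left(-1\right) \frac{1}{63} + 107 \left(- \frac{1}{110}\right) = - \frac{1}{63} - \frac{107}{110} = - \frac{6851}{6930} \approx -0.9886$)
$T{\left(h,k \right)} = - \frac{6851}{6930} + h \left(-20 + h\right)$ ($T{\left(h,k \right)} = \left(h - 20\right) h - \frac{6851}{6930} = \left(-20 + h\right) h - \frac{6851}{6930} = h \left(-20 + h\right) - \frac{6851}{6930} = - \frac{6851}{6930} + h \left(-20 + h\right)$)
$T{\left(19,-76 \right)} + N{\left(-204,113 \right)} = \left(- \frac{6851}{6930} + 19^{2} - 380\right) + 7 = \left(- \frac{6851}{6930} + 361 - 380\right) + 7 = - \frac{138521}{6930} + 7 = - \frac{90011}{6930}$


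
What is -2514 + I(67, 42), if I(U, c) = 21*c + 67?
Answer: -1565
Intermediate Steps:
I(U, c) = 67 + 21*c
-2514 + I(67, 42) = -2514 + (67 + 21*42) = -2514 + (67 + 882) = -2514 + 949 = -1565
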